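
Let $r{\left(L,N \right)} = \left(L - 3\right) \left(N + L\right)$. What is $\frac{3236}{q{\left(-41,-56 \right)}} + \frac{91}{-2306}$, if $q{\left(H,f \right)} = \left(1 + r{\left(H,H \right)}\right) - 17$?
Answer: $\frac{445959}{517697} \approx 0.86143$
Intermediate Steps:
$r{\left(L,N \right)} = \left(-3 + L\right) \left(L + N\right)$
$q{\left(H,f \right)} = -16 - 6 H + 2 H^{2}$ ($q{\left(H,f \right)} = \left(1 + \left(H^{2} - 3 H - 3 H + H H\right)\right) - 17 = \left(1 + \left(H^{2} - 3 H - 3 H + H^{2}\right)\right) - 17 = \left(1 + \left(- 6 H + 2 H^{2}\right)\right) - 17 = \left(1 - 6 H + 2 H^{2}\right) - 17 = -16 - 6 H + 2 H^{2}$)
$\frac{3236}{q{\left(-41,-56 \right)}} + \frac{91}{-2306} = \frac{3236}{-16 - -246 + 2 \left(-41\right)^{2}} + \frac{91}{-2306} = \frac{3236}{-16 + 246 + 2 \cdot 1681} + 91 \left(- \frac{1}{2306}\right) = \frac{3236}{-16 + 246 + 3362} - \frac{91}{2306} = \frac{3236}{3592} - \frac{91}{2306} = 3236 \cdot \frac{1}{3592} - \frac{91}{2306} = \frac{809}{898} - \frac{91}{2306} = \frac{445959}{517697}$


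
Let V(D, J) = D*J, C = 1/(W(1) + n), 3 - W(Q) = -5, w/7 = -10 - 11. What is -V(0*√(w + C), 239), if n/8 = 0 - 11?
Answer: 0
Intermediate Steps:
w = -147 (w = 7*(-10 - 11) = 7*(-21) = -147)
W(Q) = 8 (W(Q) = 3 - 1*(-5) = 3 + 5 = 8)
n = -88 (n = 8*(0 - 11) = 8*(-11) = -88)
C = -1/80 (C = 1/(8 - 88) = 1/(-80) = -1/80 ≈ -0.012500)
-V(0*√(w + C), 239) = -0*√(-147 - 1/80)*239 = -0*√(-11761/80)*239 = -0*(I*√58805/20)*239 = -0*239 = -1*0 = 0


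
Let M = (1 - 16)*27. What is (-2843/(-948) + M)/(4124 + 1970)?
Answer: -381097/5777112 ≈ -0.065967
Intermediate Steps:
M = -405 (M = -15*27 = -405)
(-2843/(-948) + M)/(4124 + 1970) = (-2843/(-948) - 405)/(4124 + 1970) = (-2843*(-1/948) - 405)/6094 = (2843/948 - 405)*(1/6094) = -381097/948*1/6094 = -381097/5777112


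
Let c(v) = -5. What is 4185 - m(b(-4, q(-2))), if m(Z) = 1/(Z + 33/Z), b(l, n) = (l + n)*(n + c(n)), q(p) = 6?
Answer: 154843/37 ≈ 4184.9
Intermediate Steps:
b(l, n) = (-5 + n)*(l + n) (b(l, n) = (l + n)*(n - 5) = (l + n)*(-5 + n) = (-5 + n)*(l + n))
4185 - m(b(-4, q(-2))) = 4185 - (6**2 - 5*(-4) - 5*6 - 4*6)/(33 + (6**2 - 5*(-4) - 5*6 - 4*6)**2) = 4185 - (36 + 20 - 30 - 24)/(33 + (36 + 20 - 30 - 24)**2) = 4185 - 2/(33 + 2**2) = 4185 - 2/(33 + 4) = 4185 - 2/37 = 154843/37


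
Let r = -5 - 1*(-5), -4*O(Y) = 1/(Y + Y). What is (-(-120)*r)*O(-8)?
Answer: 0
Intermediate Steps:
O(Y) = -1/(8*Y) (O(Y) = -1/(4*(Y + Y)) = -1/(2*Y)/4 = -1/(8*Y))
r = 0 (r = -5 + 5 = 0)
(-(-120)*r)*O(-8) = (-(-120)*0)*(-1/8/(-8)) = (-15*0)*(-1/8*(-1/8)) = 0*(1/64) = 0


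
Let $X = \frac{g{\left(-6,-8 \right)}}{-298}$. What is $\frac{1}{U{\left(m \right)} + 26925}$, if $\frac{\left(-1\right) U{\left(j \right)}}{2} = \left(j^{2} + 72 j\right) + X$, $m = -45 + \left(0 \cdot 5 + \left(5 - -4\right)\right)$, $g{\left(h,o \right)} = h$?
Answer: $\frac{149}{4398027} \approx 3.3879 \cdot 10^{-5}$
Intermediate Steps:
$X = \frac{3}{149}$ ($X = - \frac{6}{-298} = \left(-6\right) \left(- \frac{1}{298}\right) = \frac{3}{149} \approx 0.020134$)
$m = -36$ ($m = -45 + \left(0 + \left(5 + 4\right)\right) = -45 + \left(0 + 9\right) = -45 + 9 = -36$)
$U{\left(j \right)} = - \frac{6}{149} - 144 j - 2 j^{2}$ ($U{\left(j \right)} = - 2 \left(\left(j^{2} + 72 j\right) + \frac{3}{149}\right) = - 2 \left(\frac{3}{149} + j^{2} + 72 j\right) = - \frac{6}{149} - 144 j - 2 j^{2}$)
$\frac{1}{U{\left(m \right)} + 26925} = \frac{1}{\left(- \frac{6}{149} - -5184 - 2 \left(-36\right)^{2}\right) + 26925} = \frac{1}{\left(- \frac{6}{149} + 5184 - 2592\right) + 26925} = \frac{1}{\frac{386202}{149} + 26925} = \frac{1}{\frac{4398027}{149}} = \frac{149}{4398027}$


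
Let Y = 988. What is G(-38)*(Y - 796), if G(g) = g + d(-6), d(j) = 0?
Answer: -7296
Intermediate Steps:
G(g) = g (G(g) = g + 0 = g)
G(-38)*(Y - 796) = -38*(988 - 796) = -38*192 = -7296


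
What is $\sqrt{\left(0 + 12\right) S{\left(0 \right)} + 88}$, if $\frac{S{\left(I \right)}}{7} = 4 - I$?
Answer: $2 \sqrt{106} \approx 20.591$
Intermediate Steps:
$S{\left(I \right)} = 28 - 7 I$ ($S{\left(I \right)} = 7 \left(4 - I\right) = 28 - 7 I$)
$\sqrt{\left(0 + 12\right) S{\left(0 \right)} + 88} = \sqrt{\left(0 + 12\right) \left(28 - 0\right) + 88} = \sqrt{12 \left(28 + 0\right) + 88} = \sqrt{12 \cdot 28 + 88} = \sqrt{336 + 88} = \sqrt{424} = 2 \sqrt{106}$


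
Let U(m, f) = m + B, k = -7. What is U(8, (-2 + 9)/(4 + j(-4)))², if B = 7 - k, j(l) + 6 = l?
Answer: 484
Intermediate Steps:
j(l) = -6 + l
B = 14 (B = 7 - 1*(-7) = 7 + 7 = 14)
U(m, f) = 14 + m (U(m, f) = m + 14 = 14 + m)
U(8, (-2 + 9)/(4 + j(-4)))² = (14 + 8)² = 22² = 484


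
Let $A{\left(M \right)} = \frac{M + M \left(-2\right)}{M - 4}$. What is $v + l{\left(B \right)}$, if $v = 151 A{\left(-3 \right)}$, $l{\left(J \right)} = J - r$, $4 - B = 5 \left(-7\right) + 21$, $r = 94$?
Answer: $- \frac{985}{7} \approx -140.71$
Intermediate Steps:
$A{\left(M \right)} = - \frac{M}{-4 + M}$ ($A{\left(M \right)} = \frac{M - 2 M}{-4 + M} = \frac{\left(-1\right) M}{-4 + M} = - \frac{M}{-4 + M}$)
$B = 18$ ($B = 4 - \left(5 \left(-7\right) + 21\right) = 4 - \left(-35 + 21\right) = 4 - -14 = 4 + 14 = 18$)
$l{\left(J \right)} = -94 + J$ ($l{\left(J \right)} = J - 94 = -94 + J$)
$v = - \frac{453}{7}$ ($v = 151 \left(\left(-1\right) \left(-3\right) \frac{1}{-4 - 3}\right) = 151 \left(\left(-1\right) \left(-3\right) \frac{1}{-7}\right) = 151 \left(\left(-1\right) \left(-3\right) \left(- \frac{1}{7}\right)\right) = 151 \left(- \frac{3}{7}\right) = - \frac{453}{7} \approx -64.714$)
$v + l{\left(B \right)} = - \frac{453}{7} + \left(-94 + 18\right) = - \frac{453}{7} - 76 = - \frac{985}{7}$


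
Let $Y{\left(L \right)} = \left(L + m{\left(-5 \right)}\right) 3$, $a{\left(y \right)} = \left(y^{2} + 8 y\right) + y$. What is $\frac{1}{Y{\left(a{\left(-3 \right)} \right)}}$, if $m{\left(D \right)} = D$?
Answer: $- \frac{1}{69} \approx -0.014493$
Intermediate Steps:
$a{\left(y \right)} = y^{2} + 9 y$
$Y{\left(L \right)} = -15 + 3 L$ ($Y{\left(L \right)} = \left(L - 5\right) 3 = \left(-5 + L\right) 3 = -15 + 3 L$)
$\frac{1}{Y{\left(a{\left(-3 \right)} \right)}} = \frac{1}{-15 + 3 \left(- 3 \left(9 - 3\right)\right)} = \frac{1}{-15 + 3 \left(\left(-3\right) 6\right)} = \frac{1}{-15 + 3 \left(-18\right)} = \frac{1}{-15 - 54} = \frac{1}{-69} = - \frac{1}{69}$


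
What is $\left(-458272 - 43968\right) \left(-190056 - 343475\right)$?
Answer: $267960609440$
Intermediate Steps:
$\left(-458272 - 43968\right) \left(-190056 - 343475\right) = \left(-458272 - 43968\right) \left(-533531\right) = \left(-502240\right) \left(-533531\right) = 267960609440$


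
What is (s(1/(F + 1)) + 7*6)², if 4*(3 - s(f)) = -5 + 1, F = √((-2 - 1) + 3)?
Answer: 2116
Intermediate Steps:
F = 0 (F = √(-3 + 3) = √0 = 0)
s(f) = 4 (s(f) = 3 - (-5 + 1)/4 = 3 - ¼*(-4) = 3 + 1 = 4)
(s(1/(F + 1)) + 7*6)² = (4 + 7*6)² = (4 + 42)² = 46² = 2116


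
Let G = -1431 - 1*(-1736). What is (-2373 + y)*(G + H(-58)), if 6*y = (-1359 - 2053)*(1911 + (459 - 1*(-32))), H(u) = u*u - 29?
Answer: -14941948840/3 ≈ -4.9806e+9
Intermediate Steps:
H(u) = -29 + u² (H(u) = u² - 29 = -29 + u²)
G = 305 (G = -1431 + 1736 = 305)
y = -4097812/3 (y = ((-1359 - 2053)*(1911 + (459 - 1*(-32))))/6 = (-3412*(1911 + (459 + 32)))/6 = (-3412*(1911 + 491))/6 = (-3412*2402)/6 = (⅙)*(-8195624) = -4097812/3 ≈ -1.3659e+6)
(-2373 + y)*(G + H(-58)) = (-2373 - 4097812/3)*(305 + (-29 + (-58)²)) = -4104931*(305 + (-29 + 3364))/3 = -4104931*(305 + 3335)/3 = -4104931/3*3640 = -14941948840/3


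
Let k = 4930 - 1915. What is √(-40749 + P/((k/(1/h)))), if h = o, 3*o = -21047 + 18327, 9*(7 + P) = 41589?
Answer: I*√21145814247491/22780 ≈ 201.86*I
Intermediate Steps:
P = 4614 (P = -7 + (⅑)*41589 = -7 + 4621 = 4614)
o = -2720/3 (o = (-21047 + 18327)/3 = (⅓)*(-2720) = -2720/3 ≈ -906.67)
h = -2720/3 ≈ -906.67
k = 3015
√(-40749 + P/((k/(1/h)))) = √(-40749 + 4614/((3015/(1/(-2720/3))))) = √(-40749 + 4614/((3015/(-3/2720)))) = √(-40749 + 4614/((3015*(-2720/3)))) = √(-40749 + 4614/(-2733600)) = √(-40749 + 4614*(-1/2733600)) = √(-40749 - 769/455600) = √(-18565245169/455600) = I*√21145814247491/22780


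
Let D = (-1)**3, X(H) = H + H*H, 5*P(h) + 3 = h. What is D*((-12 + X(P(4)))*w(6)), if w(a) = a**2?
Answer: 10584/25 ≈ 423.36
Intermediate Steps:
P(h) = -3/5 + h/5
X(H) = H + H**2
D = -1
D*((-12 + X(P(4)))*w(6)) = -(-12 + (-3/5 + (1/5)*4)*(1 + (-3/5 + (1/5)*4)))*6**2 = -(-12 + (-3/5 + 4/5)*(1 + (-3/5 + 4/5)))*36 = -(-12 + (1 + 1/5)/5)*36 = -(-12 + (1/5)*(6/5))*36 = -(-12 + 6/25)*36 = -(-294)*36/25 = -1*(-10584/25) = 10584/25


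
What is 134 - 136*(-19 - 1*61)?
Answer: 11014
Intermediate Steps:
134 - 136*(-19 - 1*61) = 134 - 136*(-19 - 61) = 134 - 136*(-80) = 134 + 10880 = 11014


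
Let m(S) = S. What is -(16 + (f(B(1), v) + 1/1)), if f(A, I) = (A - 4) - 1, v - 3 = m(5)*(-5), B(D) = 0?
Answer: -12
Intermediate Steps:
v = -22 (v = 3 + 5*(-5) = 3 - 25 = -22)
f(A, I) = -5 + A (f(A, I) = (-4 + A) - 1 = -5 + A)
-(16 + (f(B(1), v) + 1/1)) = -(16 + ((-5 + 0) + 1/1)) = -(16 + (-5 + 1*1)) = -(16 + (-5 + 1)) = -(16 - 4) = -1*12 = -12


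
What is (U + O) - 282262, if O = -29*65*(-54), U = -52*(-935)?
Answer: -131852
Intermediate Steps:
U = 48620
O = 101790 (O = -1885*(-54) = 101790)
(U + O) - 282262 = (48620 + 101790) - 282262 = 150410 - 282262 = -131852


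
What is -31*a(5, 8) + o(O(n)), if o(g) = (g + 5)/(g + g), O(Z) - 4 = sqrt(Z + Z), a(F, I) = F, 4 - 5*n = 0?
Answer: -5537/36 - 5*sqrt(10)/72 ≈ -154.03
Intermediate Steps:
n = 4/5 (n = 4/5 - 1/5*0 = 4/5 + 0 = 4/5 ≈ 0.80000)
O(Z) = 4 + sqrt(2)*sqrt(Z) (O(Z) = 4 + sqrt(Z + Z) = 4 + sqrt(2*Z) = 4 + sqrt(2)*sqrt(Z))
o(g) = (5 + g)/(2*g) (o(g) = (5 + g)/((2*g)) = (5 + g)*(1/(2*g)) = (5 + g)/(2*g))
-31*a(5, 8) + o(O(n)) = -31*5 + (5 + (4 + sqrt(2)*sqrt(4/5)))/(2*(4 + sqrt(2)*sqrt(4/5))) = -155 + (5 + (4 + sqrt(2)*(2*sqrt(5)/5)))/(2*(4 + sqrt(2)*(2*sqrt(5)/5))) = -155 + (5 + (4 + 2*sqrt(10)/5))/(2*(4 + 2*sqrt(10)/5)) = -155 + (9 + 2*sqrt(10)/5)/(2*(4 + 2*sqrt(10)/5))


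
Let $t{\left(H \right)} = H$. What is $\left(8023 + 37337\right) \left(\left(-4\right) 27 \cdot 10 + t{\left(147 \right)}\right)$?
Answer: $-42320880$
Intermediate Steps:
$\left(8023 + 37337\right) \left(\left(-4\right) 27 \cdot 10 + t{\left(147 \right)}\right) = \left(8023 + 37337\right) \left(\left(-4\right) 27 \cdot 10 + 147\right) = 45360 \left(\left(-108\right) 10 + 147\right) = 45360 \left(-1080 + 147\right) = 45360 \left(-933\right) = -42320880$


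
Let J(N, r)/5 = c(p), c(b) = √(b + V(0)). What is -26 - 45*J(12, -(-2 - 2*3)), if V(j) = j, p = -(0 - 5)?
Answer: -26 - 225*√5 ≈ -529.12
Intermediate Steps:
p = 5 (p = -1*(-5) = 5)
c(b) = √b (c(b) = √(b + 0) = √b)
J(N, r) = 5*√5
-26 - 45*J(12, -(-2 - 2*3)) = -26 - 225*√5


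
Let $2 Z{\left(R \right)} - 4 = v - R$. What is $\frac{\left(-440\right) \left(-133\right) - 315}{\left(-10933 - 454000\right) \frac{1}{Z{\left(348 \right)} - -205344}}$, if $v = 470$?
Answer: $- \frac{1707959205}{66419} \approx -25715.0$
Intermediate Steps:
$Z{\left(R \right)} = 237 - \frac{R}{2}$ ($Z{\left(R \right)} = 2 + \frac{470 - R}{2} = 2 - \left(-235 + \frac{R}{2}\right) = 237 - \frac{R}{2}$)
$\frac{\left(-440\right) \left(-133\right) - 315}{\left(-10933 - 454000\right) \frac{1}{Z{\left(348 \right)} - -205344}} = \frac{\left(-440\right) \left(-133\right) - 315}{\left(-10933 - 454000\right) \frac{1}{\left(237 - 174\right) - -205344}} = \frac{58520 - 315}{\left(-464933\right) \frac{1}{\left(237 - 174\right) + 205344}} = \frac{58205}{\left(-464933\right) \frac{1}{63 + 205344}} = \frac{58205}{\left(-464933\right) \frac{1}{205407}} = \frac{58205}{- \frac{464933}{205407}} = 58205 \left(- \frac{205407}{464933}\right) = - \frac{1707959205}{66419}$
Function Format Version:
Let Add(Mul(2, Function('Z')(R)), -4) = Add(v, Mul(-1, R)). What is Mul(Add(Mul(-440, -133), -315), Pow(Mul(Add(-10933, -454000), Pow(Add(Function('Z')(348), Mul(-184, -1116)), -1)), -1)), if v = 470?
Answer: Rational(-1707959205, 66419) ≈ -25715.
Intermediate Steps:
Function('Z')(R) = Add(237, Mul(Rational(-1, 2), R)) (Function('Z')(R) = Add(2, Mul(Rational(1, 2), Add(470, Mul(-1, R)))) = Add(2, Add(235, Mul(Rational(-1, 2), R))) = Add(237, Mul(Rational(-1, 2), R)))
Mul(Add(Mul(-440, -133), -315), Pow(Mul(Add(-10933, -454000), Pow(Add(Function('Z')(348), Mul(-184, -1116)), -1)), -1)) = Mul(Add(Mul(-440, -133), -315), Pow(Mul(Add(-10933, -454000), Pow(Add(Add(237, Mul(Rational(-1, 2), 348)), Mul(-184, -1116)), -1)), -1)) = Mul(Add(58520, -315), Pow(Mul(-464933, Pow(Add(Add(237, -174), 205344), -1)), -1)) = Mul(58205, Pow(Mul(-464933, Pow(Add(63, 205344), -1)), -1)) = Mul(58205, Pow(Mul(-464933, Pow(205407, -1)), -1)) = Mul(58205, Pow(Mul(-464933, Rational(1, 205407)), -1)) = Mul(58205, Pow(Rational(-464933, 205407), -1)) = Mul(58205, Rational(-205407, 464933)) = Rational(-1707959205, 66419)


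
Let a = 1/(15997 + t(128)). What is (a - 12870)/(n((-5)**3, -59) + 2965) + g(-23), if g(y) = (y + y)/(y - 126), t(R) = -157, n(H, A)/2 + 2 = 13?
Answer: -28198811371/7049797920 ≈ -3.9999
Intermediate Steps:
n(H, A) = 22 (n(H, A) = -4 + 2*13 = -4 + 26 = 22)
g(y) = 2*y/(-126 + y) (g(y) = (2*y)/(-126 + y) = 2*y/(-126 + y))
a = 1/15840 (a = 1/(15997 - 157) = 1/15840 ≈ 6.3131e-5)
(a - 12870)/(n((-5)**3, -59) + 2965) + g(-23) = (1/15840 - 12870)/(22 + 2965) + 2*(-23)/(-126 - 23) = -203860799/15840/2987 + 2*(-23)/(-149) = -203860799/15840*1/2987 + 2*(-23)*(-1/149) = -203860799/47314080 + 46/149 = -28198811371/7049797920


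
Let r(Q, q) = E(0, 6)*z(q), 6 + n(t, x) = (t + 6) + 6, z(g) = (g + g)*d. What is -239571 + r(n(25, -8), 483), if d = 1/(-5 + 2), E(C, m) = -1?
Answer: -239249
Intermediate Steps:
d = -1/3 (d = 1/(-3) = -1/3 ≈ -0.33333)
z(g) = -2*g/3 (z(g) = (g + g)*(-1/3) = (2*g)*(-1/3) = -2*g/3)
n(t, x) = 6 + t (n(t, x) = -6 + ((t + 6) + 6) = -6 + ((6 + t) + 6) = -6 + (12 + t) = 6 + t)
r(Q, q) = 2*q/3 (r(Q, q) = -(-2)*q/3 = 2*q/3)
-239571 + r(n(25, -8), 483) = -239571 + (2/3)*483 = -239571 + 322 = -239249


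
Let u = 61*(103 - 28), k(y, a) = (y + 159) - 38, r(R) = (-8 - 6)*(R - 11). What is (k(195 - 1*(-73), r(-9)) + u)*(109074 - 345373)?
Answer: -1172988236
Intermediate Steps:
r(R) = 154 - 14*R (r(R) = -14*(-11 + R) = 154 - 14*R)
k(y, a) = 121 + y (k(y, a) = (159 + y) - 38 = 121 + y)
u = 4575 (u = 61*75 = 4575)
(k(195 - 1*(-73), r(-9)) + u)*(109074 - 345373) = ((121 + (195 - 1*(-73))) + 4575)*(109074 - 345373) = ((121 + (195 + 73)) + 4575)*(-236299) = ((121 + 268) + 4575)*(-236299) = (389 + 4575)*(-236299) = 4964*(-236299) = -1172988236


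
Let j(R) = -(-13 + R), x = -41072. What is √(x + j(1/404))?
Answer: 3*I*√186152393/202 ≈ 202.63*I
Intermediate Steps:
j(R) = 13 - R
√(x + j(1/404)) = √(-41072 + (13 - 1/404)) = √(-41072 + 5251/404) = √(-16587837/404) = 3*I*√186152393/202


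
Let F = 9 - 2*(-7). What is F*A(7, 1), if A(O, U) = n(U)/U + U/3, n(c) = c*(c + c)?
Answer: 161/3 ≈ 53.667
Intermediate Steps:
F = 23 (F = 9 + 14 = 23)
n(c) = 2*c**2 (n(c) = c*(2*c) = 2*c**2)
A(O, U) = 7*U/3 (A(O, U) = (2*U**2)/U + U/3 = 2*U + U*(1/3) = 2*U + U/3 = 7*U/3)
F*A(7, 1) = 23*((7/3)*1) = 23*(7/3) = 161/3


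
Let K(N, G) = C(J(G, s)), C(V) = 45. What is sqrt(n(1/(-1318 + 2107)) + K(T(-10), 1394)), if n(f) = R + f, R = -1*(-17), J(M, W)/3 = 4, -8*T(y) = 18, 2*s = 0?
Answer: sqrt(38597091)/789 ≈ 7.8741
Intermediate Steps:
s = 0 (s = (1/2)*0 = 0)
T(y) = -9/4 (T(y) = -1/8*18 = -9/4)
J(M, W) = 12 (J(M, W) = 3*4 = 12)
R = 17
K(N, G) = 45
n(f) = 17 + f
sqrt(n(1/(-1318 + 2107)) + K(T(-10), 1394)) = sqrt((17 + 1/(-1318 + 2107)) + 45) = sqrt((17 + 1/789) + 45) = sqrt(13414/789 + 45) = sqrt(48919/789) = sqrt(38597091)/789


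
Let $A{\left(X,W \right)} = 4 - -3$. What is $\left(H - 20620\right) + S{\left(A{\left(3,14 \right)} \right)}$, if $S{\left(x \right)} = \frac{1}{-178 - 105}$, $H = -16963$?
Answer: $- \frac{10635990}{283} \approx -37583.0$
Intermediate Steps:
$A{\left(X,W \right)} = 7$ ($A{\left(X,W \right)} = 4 + 3 = 7$)
$S{\left(x \right)} = - \frac{1}{283}$ ($S{\left(x \right)} = \frac{1}{-283} = - \frac{1}{283}$)
$\left(H - 20620\right) + S{\left(A{\left(3,14 \right)} \right)} = \left(-16963 - 20620\right) - \frac{1}{283} = -37583 - \frac{1}{283} = - \frac{10635990}{283}$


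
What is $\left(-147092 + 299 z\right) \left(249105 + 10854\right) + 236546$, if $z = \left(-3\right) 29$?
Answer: $-44999966149$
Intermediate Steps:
$z = -87$
$\left(-147092 + 299 z\right) \left(249105 + 10854\right) + 236546 = \left(-147092 + 299 \left(-87\right)\right) \left(249105 + 10854\right) + 236546 = \left(-147092 - 26013\right) 259959 + 236546 = \left(-173105\right) 259959 + 236546 = -45000202695 + 236546 = -44999966149$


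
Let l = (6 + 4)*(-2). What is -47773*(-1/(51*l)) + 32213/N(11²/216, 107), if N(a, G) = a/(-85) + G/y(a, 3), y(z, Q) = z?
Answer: 52723254954733/432808112580 ≈ 121.82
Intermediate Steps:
N(a, G) = -a/85 + G/a (N(a, G) = a/(-85) + G/a = a*(-1/85) + G/a = -a/85 + G/a)
l = -20 (l = 10*(-2) = -20)
-47773*(-1/(51*l)) + 32213/N(11²/216, 107) = -47773/((-51*(-20))) + 32213/(-11²/(85*216) + 107/((11²/216))) = -47773/1020 + 32213/(-121/(85*216) + 107/((121*(1/216)))) = -47773*1/1020 + 32213/(-1/85*121/216 + 107/(121/216)) = -47773/1020 + 32213/(-121/18360 + 107*(216/121)) = -47773/1020 + 32213/(-121/18360 + 23112/121) = -47773/1020 + 32213/(424321679/2221560) = -47773/1020 + 32213*(2221560/424321679) = -47773/1020 + 71563112280/424321679 = 52723254954733/432808112580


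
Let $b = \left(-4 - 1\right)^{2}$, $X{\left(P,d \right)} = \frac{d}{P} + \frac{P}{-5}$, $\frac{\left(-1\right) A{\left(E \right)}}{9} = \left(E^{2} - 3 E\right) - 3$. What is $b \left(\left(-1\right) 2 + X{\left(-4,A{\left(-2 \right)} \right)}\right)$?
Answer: $\frac{1455}{4} \approx 363.75$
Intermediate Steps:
$A{\left(E \right)} = 27 - 9 E^{2} + 27 E$ ($A{\left(E \right)} = - 9 \left(\left(E^{2} - 3 E\right) - 3\right) = - 9 \left(-3 + E^{2} - 3 E\right) = 27 - 9 E^{2} + 27 E$)
$X{\left(P,d \right)} = - \frac{P}{5} + \frac{d}{P}$ ($X{\left(P,d \right)} = \frac{d}{P} + P \left(- \frac{1}{5}\right) = \frac{d}{P} - \frac{P}{5} = - \frac{P}{5} + \frac{d}{P}$)
$b = 25$ ($b = \left(-5\right)^{2} = 25$)
$b \left(\left(-1\right) 2 + X{\left(-4,A{\left(-2 \right)} \right)}\right) = 25 \left(\left(-1\right) 2 - \left(- \frac{4}{5} - \frac{27 - 9 \left(-2\right)^{2} + 27 \left(-2\right)}{-4}\right)\right) = 25 \left(-2 + \left(\frac{4}{5} + \left(27 - 36 - 54\right) \left(- \frac{1}{4}\right)\right)\right) = 25 \left(-2 + \left(\frac{4}{5} - - \frac{63}{4}\right)\right) = 25 \left(-2 + \left(\frac{4}{5} + \frac{63}{4}\right)\right) = 25 \left(-2 + \frac{331}{20}\right) = 25 \cdot \frac{291}{20} = \frac{1455}{4}$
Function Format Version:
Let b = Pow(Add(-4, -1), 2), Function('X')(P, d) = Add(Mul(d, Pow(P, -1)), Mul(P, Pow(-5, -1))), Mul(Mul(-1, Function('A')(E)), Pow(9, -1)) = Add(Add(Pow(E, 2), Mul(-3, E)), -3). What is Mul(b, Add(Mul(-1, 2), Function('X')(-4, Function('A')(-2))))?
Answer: Rational(1455, 4) ≈ 363.75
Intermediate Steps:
Function('A')(E) = Add(27, Mul(-9, Pow(E, 2)), Mul(27, E)) (Function('A')(E) = Mul(-9, Add(Add(Pow(E, 2), Mul(-3, E)), -3)) = Mul(-9, Add(-3, Pow(E, 2), Mul(-3, E))) = Add(27, Mul(-9, Pow(E, 2)), Mul(27, E)))
Function('X')(P, d) = Add(Mul(Rational(-1, 5), P), Mul(d, Pow(P, -1))) (Function('X')(P, d) = Add(Mul(d, Pow(P, -1)), Mul(P, Rational(-1, 5))) = Add(Mul(d, Pow(P, -1)), Mul(Rational(-1, 5), P)) = Add(Mul(Rational(-1, 5), P), Mul(d, Pow(P, -1))))
b = 25 (b = Pow(-5, 2) = 25)
Mul(b, Add(Mul(-1, 2), Function('X')(-4, Function('A')(-2)))) = Mul(25, Add(Mul(-1, 2), Add(Mul(Rational(-1, 5), -4), Mul(Add(27, Mul(-9, Pow(-2, 2)), Mul(27, -2)), Pow(-4, -1))))) = Mul(25, Add(-2, Add(Rational(4, 5), Mul(Add(27, Mul(-9, 4), -54), Rational(-1, 4))))) = Mul(25, Add(-2, Add(Rational(4, 5), Mul(Add(27, -36, -54), Rational(-1, 4))))) = Mul(25, Add(-2, Add(Rational(4, 5), Mul(-63, Rational(-1, 4))))) = Mul(25, Add(-2, Add(Rational(4, 5), Rational(63, 4)))) = Mul(25, Add(-2, Rational(331, 20))) = Mul(25, Rational(291, 20)) = Rational(1455, 4)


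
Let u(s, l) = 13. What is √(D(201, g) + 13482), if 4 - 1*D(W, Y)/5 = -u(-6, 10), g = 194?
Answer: √13567 ≈ 116.48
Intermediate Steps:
D(W, Y) = 85 (D(W, Y) = 20 - (-5)*13 = 20 - 5*(-13) = 20 + 65 = 85)
√(D(201, g) + 13482) = √(85 + 13482) = √13567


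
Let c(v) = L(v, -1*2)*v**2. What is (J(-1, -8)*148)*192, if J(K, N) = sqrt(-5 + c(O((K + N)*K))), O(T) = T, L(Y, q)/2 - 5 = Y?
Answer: 28416*sqrt(2263) ≈ 1.3518e+6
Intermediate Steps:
L(Y, q) = 10 + 2*Y
c(v) = v**2*(10 + 2*v) (c(v) = (10 + 2*v)*v**2 = v**2*(10 + 2*v))
J(K, N) = sqrt(-5 + 2*K**2*(K + N)**2*(5 + K*(K + N))) (J(K, N) = sqrt(-5 + 2*((K + N)*K)**2*(5 + (K + N)*K)) = sqrt(-5 + 2*(K*(K + N))**2*(5 + K*(K + N))) = sqrt(-5 + 2*(K**2*(K + N)**2)*(5 + K*(K + N))) = sqrt(-5 + 2*K**2*(K + N)**2*(5 + K*(K + N))))
(J(-1, -8)*148)*192 = (sqrt(-5 + 2*(-1)**2*(-1 - 8)**2*(5 - (-1 - 8)))*148)*192 = (sqrt(-5 + 2*1*(-9)**2*(5 - 1*(-9)))*148)*192 = (sqrt(-5 + 2*1*81*(5 + 9))*148)*192 = (sqrt(-5 + 2*1*81*14)*148)*192 = (sqrt(-5 + 2268)*148)*192 = (sqrt(2263)*148)*192 = (148*sqrt(2263))*192 = 28416*sqrt(2263)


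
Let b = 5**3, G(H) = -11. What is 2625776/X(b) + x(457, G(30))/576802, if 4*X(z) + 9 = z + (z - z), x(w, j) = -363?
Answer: 52225959925/576802 ≈ 90544.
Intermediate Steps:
b = 125
X(z) = -9/4 + z/4 (X(z) = -9/4 + (z + (z - z))/4 = -9/4 + (z + 0)/4 = -9/4 + z/4)
2625776/X(b) + x(457, G(30))/576802 = 2625776/(-9/4 + (1/4)*125) - 363/576802 = 2625776/(-9/4 + 125/4) - 363*1/576802 = 2625776/29 - 363/576802 = 2625776*(1/29) - 363/576802 = 90544 - 363/576802 = 52225959925/576802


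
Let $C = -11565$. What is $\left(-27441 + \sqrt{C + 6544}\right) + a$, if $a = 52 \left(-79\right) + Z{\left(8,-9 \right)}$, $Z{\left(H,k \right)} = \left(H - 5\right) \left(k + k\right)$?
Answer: $-31603 + i \sqrt{5021} \approx -31603.0 + 70.859 i$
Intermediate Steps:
$Z{\left(H,k \right)} = 2 k \left(-5 + H\right)$ ($Z{\left(H,k \right)} = \left(-5 + H\right) 2 k = 2 k \left(-5 + H\right)$)
$a = -4162$ ($a = 52 \left(-79\right) + 2 \left(-9\right) \left(-5 + 8\right) = -4108 + 2 \left(-9\right) 3 = -4108 - 54 = -4162$)
$\left(-27441 + \sqrt{C + 6544}\right) + a = \left(-27441 + \sqrt{-11565 + 6544}\right) - 4162 = \left(-27441 + \sqrt{-5021}\right) - 4162 = \left(-27441 + i \sqrt{5021}\right) - 4162 = -31603 + i \sqrt{5021}$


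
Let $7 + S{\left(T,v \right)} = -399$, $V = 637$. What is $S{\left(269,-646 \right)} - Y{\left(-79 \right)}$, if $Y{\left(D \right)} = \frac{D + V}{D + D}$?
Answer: $- \frac{31795}{79} \approx -402.47$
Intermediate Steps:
$S{\left(T,v \right)} = -406$ ($S{\left(T,v \right)} = -7 - 399 = -406$)
$Y{\left(D \right)} = \frac{637 + D}{2 D}$ ($Y{\left(D \right)} = \frac{D + 637}{D + D} = \frac{637 + D}{2 D}$)
$S{\left(269,-646 \right)} - Y{\left(-79 \right)} = -406 - \frac{637 - 79}{2 \left(-79\right)} = -406 - \frac{1}{2} \left(- \frac{1}{79}\right) 558 = -406 - - \frac{279}{79} = -406 + \frac{279}{79} = - \frac{31795}{79}$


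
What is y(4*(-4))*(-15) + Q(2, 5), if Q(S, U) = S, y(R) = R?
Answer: 242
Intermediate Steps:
y(4*(-4))*(-15) + Q(2, 5) = (4*(-4))*(-15) + 2 = -16*(-15) + 2 = 240 + 2 = 242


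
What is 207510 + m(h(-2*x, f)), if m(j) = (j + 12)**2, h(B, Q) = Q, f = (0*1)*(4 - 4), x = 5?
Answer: 207654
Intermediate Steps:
f = 0 (f = 0*0 = 0)
m(j) = (12 + j)**2
207510 + m(h(-2*x, f)) = 207510 + (12 + 0)**2 = 207510 + 12**2 = 207510 + 144 = 207654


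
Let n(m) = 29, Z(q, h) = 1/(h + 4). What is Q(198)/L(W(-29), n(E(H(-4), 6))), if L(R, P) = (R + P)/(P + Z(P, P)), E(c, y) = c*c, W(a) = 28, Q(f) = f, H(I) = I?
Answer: 1916/19 ≈ 100.84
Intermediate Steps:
Z(q, h) = 1/(4 + h)
E(c, y) = c²
L(R, P) = (P + R)/(P + 1/(4 + P)) (L(R, P) = (R + P)/(P + 1/(4 + P)) = (P + R)/(P + 1/(4 + P)))
Q(198)/L(W(-29), n(E(H(-4), 6))) = 198/(((4 + 29)*(29 + 28)/(1 + 29*(4 + 29)))) = 198/((33*57/(1 + 29*33))) = 198/((33*57/(1 + 957))) = 198/((33*57/958)) = 198/(((1/958)*33*57)) = 198/(1881/958) = 198*(958/1881) = 1916/19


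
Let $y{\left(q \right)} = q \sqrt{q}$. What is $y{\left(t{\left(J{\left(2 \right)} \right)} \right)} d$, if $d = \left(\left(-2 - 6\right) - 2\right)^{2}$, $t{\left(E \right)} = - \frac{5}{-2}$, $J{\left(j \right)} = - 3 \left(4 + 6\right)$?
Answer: $125 \sqrt{10} \approx 395.28$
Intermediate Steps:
$J{\left(j \right)} = -30$ ($J{\left(j \right)} = \left(-3\right) 10 = -30$)
$t{\left(E \right)} = \frac{5}{2}$ ($t{\left(E \right)} = \left(-5\right) \left(- \frac{1}{2}\right) = \frac{5}{2}$)
$y{\left(q \right)} = q^{\frac{3}{2}}$
$d = 100$ ($d = \left(\left(-2 - 6\right) + \left(-10 + 8\right)\right)^{2} = \left(-8 - 2\right)^{2} = \left(-10\right)^{2} = 100$)
$y{\left(t{\left(J{\left(2 \right)} \right)} \right)} d = \left(\frac{5}{2}\right)^{\frac{3}{2}} \cdot 100 = \frac{5 \sqrt{10}}{4} \cdot 100 = 125 \sqrt{10}$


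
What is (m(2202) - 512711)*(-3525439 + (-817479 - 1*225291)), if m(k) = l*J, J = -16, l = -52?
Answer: 2338370254711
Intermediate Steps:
m(k) = 832 (m(k) = -52*(-16) = 832)
(m(2202) - 512711)*(-3525439 + (-817479 - 1*225291)) = (832 - 512711)*(-3525439 + (-817479 - 1*225291)) = -511879*(-3525439 + (-817479 - 225291)) = -511879*(-3525439 - 1042770) = -511879*(-4568209) = 2338370254711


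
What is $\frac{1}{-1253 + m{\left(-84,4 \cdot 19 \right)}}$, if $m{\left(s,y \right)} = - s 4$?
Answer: $- \frac{1}{917} \approx -0.0010905$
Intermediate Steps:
$m{\left(s,y \right)} = - 4 s$
$\frac{1}{-1253 + m{\left(-84,4 \cdot 19 \right)}} = \frac{1}{-1253 - -336} = \frac{1}{-1253 + 336} = \frac{1}{-917} = - \frac{1}{917}$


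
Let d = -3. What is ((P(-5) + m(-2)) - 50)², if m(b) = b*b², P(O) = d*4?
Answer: 4900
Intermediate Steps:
P(O) = -12 (P(O) = -3*4 = -12)
m(b) = b³
((P(-5) + m(-2)) - 50)² = ((-12 + (-2)³) - 50)² = ((-12 - 8) - 50)² = (-20 - 50)² = (-70)² = 4900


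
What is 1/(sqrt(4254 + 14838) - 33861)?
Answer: -11287/382182743 - 2*sqrt(4773)/1146548229 ≈ -2.9654e-5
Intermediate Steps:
1/(sqrt(4254 + 14838) - 33861) = 1/(sqrt(19092) - 33861) = 1/(2*sqrt(4773) - 33861) = 1/(-33861 + 2*sqrt(4773))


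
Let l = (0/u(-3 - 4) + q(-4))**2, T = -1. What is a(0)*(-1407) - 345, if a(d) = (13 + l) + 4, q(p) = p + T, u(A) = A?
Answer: -59439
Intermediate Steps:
q(p) = -1 + p (q(p) = p - 1 = -1 + p)
l = 25 (l = (0/(-3 - 4) + (-1 - 4))**2 = (0/(-7) - 5)**2 = (0*(-1/7) - 5)**2 = (0 - 5)**2 = (-5)**2 = 25)
a(d) = 42 (a(d) = (13 + 25) + 4 = 38 + 4 = 42)
a(0)*(-1407) - 345 = 42*(-1407) - 345 = -59094 - 345 = -59439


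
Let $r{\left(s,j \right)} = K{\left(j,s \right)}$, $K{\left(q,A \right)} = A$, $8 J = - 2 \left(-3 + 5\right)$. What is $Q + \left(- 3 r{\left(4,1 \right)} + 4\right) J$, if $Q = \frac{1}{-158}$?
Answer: $\frac{631}{158} \approx 3.9937$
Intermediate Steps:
$J = - \frac{1}{2}$ ($J = \frac{\left(-2\right) \left(-3 + 5\right)}{8} = \frac{\left(-2\right) 2}{8} = \frac{1}{8} \left(-4\right) = - \frac{1}{2} \approx -0.5$)
$r{\left(s,j \right)} = s$
$Q = - \frac{1}{158} \approx -0.0063291$
$Q + \left(- 3 r{\left(4,1 \right)} + 4\right) J = - \frac{1}{158} + \left(\left(-3\right) 4 + 4\right) \left(- \frac{1}{2}\right) = - \frac{1}{158} + \left(-12 + 4\right) \left(- \frac{1}{2}\right) = - \frac{1}{158} - -4 = - \frac{1}{158} + 4 = \frac{631}{158}$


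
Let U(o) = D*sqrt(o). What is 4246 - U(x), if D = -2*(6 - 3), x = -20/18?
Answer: 4246 + 2*I*sqrt(10) ≈ 4246.0 + 6.3246*I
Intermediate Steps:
x = -10/9 (x = -20*1/18 = -10/9 ≈ -1.1111)
D = -6 (D = -2*3 = -6)
U(o) = -6*sqrt(o)
4246 - U(x) = 4246 - (-6)*sqrt(-10/9) = 4246 - (-6)*I*sqrt(10)/3 = 4246 - (-2)*I*sqrt(10) = 4246 + 2*I*sqrt(10)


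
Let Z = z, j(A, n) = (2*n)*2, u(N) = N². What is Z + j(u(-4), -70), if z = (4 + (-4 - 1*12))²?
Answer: -136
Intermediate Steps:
z = 144 (z = (4 + (-4 - 12))² = (4 - 16)² = (-12)² = 144)
j(A, n) = 4*n
Z = 144
Z + j(u(-4), -70) = 144 + 4*(-70) = 144 - 280 = -136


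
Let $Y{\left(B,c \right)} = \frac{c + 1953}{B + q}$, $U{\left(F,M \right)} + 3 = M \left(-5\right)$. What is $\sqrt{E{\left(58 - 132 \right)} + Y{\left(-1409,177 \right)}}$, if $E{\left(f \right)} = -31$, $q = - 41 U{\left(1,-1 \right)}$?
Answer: $\frac{i \sqrt{1589}}{7} \approx 5.6946 i$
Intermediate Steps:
$U{\left(F,M \right)} = -3 - 5 M$ ($U{\left(F,M \right)} = -3 + M \left(-5\right) = -3 - 5 M$)
$q = -82$ ($q = - 41 \left(-3 - -5\right) = - 41 \left(-3 + 5\right) = \left(-41\right) 2 = -82$)
$Y{\left(B,c \right)} = \frac{1953 + c}{-82 + B}$ ($Y{\left(B,c \right)} = \frac{c + 1953}{B - 82} = \frac{1953 + c}{-82 + B}$)
$\sqrt{E{\left(58 - 132 \right)} + Y{\left(-1409,177 \right)}} = \sqrt{-31 + \frac{1953 + 177}{-82 - 1409}} = \sqrt{-31 + \frac{1}{-1491} \cdot 2130} = \sqrt{-31 - \frac{10}{7}} = \sqrt{- \frac{227}{7}} = \frac{i \sqrt{1589}}{7}$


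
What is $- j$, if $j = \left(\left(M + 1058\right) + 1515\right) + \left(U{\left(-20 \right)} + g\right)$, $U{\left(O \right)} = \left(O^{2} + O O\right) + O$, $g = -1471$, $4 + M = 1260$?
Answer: $-3138$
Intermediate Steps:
$M = 1256$ ($M = -4 + 1260 = 1256$)
$U{\left(O \right)} = O + 2 O^{2}$ ($U{\left(O \right)} = \left(O^{2} + O^{2}\right) + O = 2 O^{2} + O = O + 2 O^{2}$)
$j = 3138$ ($j = \left(\left(1256 + 1058\right) + 1515\right) - \left(1471 + 20 \left(1 + 2 \left(-20\right)\right)\right) = \left(2314 + 1515\right) - \left(1471 + 20 \left(1 - 40\right)\right) = 3829 - 691 = 3138$)
$- j = \left(-1\right) 3138 = -3138$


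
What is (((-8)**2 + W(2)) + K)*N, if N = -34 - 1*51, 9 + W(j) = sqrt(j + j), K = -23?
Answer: -2890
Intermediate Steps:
W(j) = -9 + sqrt(2)*sqrt(j) (W(j) = -9 + sqrt(j + j) = -9 + sqrt(2*j) = -9 + sqrt(2)*sqrt(j))
N = -85 (N = -34 - 51 = -85)
(((-8)**2 + W(2)) + K)*N = (((-8)**2 + (-9 + sqrt(2)*sqrt(2))) - 23)*(-85) = ((64 + (-9 + 2)) - 23)*(-85) = ((64 - 7) - 23)*(-85) = (57 - 23)*(-85) = 34*(-85) = -2890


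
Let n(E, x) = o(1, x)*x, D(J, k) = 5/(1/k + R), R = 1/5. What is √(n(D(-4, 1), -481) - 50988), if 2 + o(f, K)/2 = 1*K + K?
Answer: 2*√219095 ≈ 936.15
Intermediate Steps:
o(f, K) = -4 + 4*K (o(f, K) = -4 + 2*(1*K + K) = -4 + 2*(K + K) = -4 + 2*(2*K) = -4 + 4*K)
R = ⅕ ≈ 0.20000
D(J, k) = 5/(⅕ + 1/k) (D(J, k) = 5/(1/k + ⅕) = 5/(⅕ + 1/k))
n(E, x) = x*(-4 + 4*x) (n(E, x) = (-4 + 4*x)*x = x*(-4 + 4*x))
√(n(D(-4, 1), -481) - 50988) = √(4*(-481)*(-1 - 481) - 50988) = √(4*(-481)*(-482) - 50988) = √(927368 - 50988) = √876380 = 2*√219095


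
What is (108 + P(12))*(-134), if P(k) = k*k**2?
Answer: -246024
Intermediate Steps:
P(k) = k**3
(108 + P(12))*(-134) = (108 + 12**3)*(-134) = (108 + 1728)*(-134) = 1836*(-134) = -246024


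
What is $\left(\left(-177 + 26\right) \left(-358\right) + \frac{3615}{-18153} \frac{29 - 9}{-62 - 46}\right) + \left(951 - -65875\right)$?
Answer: $\frac{19749671293}{163377} \approx 1.2088 \cdot 10^{5}$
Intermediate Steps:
$\left(\left(-177 + 26\right) \left(-358\right) + \frac{3615}{-18153} \frac{29 - 9}{-62 - 46}\right) + \left(951 - -65875\right) = \left(\left(-151\right) \left(-358\right) + 3615 \left(- \frac{1}{18153}\right) \frac{20}{-108}\right) + \left(951 + 65875\right) = \left(54058 - \frac{1205 \cdot 20 \left(- \frac{1}{108}\right)}{6051}\right) + 66826 = \left(54058 - - \frac{6025}{163377}\right) + 66826 = \left(54058 + \frac{6025}{163377}\right) + 66826 = \frac{8831839891}{163377} + 66826 = \frac{19749671293}{163377}$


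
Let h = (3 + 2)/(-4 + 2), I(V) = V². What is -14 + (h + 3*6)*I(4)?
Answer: 234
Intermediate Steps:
h = -5/2 (h = 5/(-2) = 5*(-½) = -5/2 ≈ -2.5000)
-14 + (h + 3*6)*I(4) = -14 + (-5/2 + 3*6)*4² = -14 + (-5/2 + 18)*16 = -14 + (31/2)*16 = -14 + 248 = 234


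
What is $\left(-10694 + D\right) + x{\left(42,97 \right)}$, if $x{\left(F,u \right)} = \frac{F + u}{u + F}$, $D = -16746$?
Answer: $-27439$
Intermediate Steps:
$x{\left(F,u \right)} = 1$ ($x{\left(F,u \right)} = \frac{F + u}{F + u} = 1$)
$\left(-10694 + D\right) + x{\left(42,97 \right)} = \left(-10694 - 16746\right) + 1 = -27440 + 1 = -27439$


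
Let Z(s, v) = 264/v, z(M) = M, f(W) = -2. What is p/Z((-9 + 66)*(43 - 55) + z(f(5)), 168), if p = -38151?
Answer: -267057/11 ≈ -24278.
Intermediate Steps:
p/Z((-9 + 66)*(43 - 55) + z(f(5)), 168) = -38151/(264/168) = -38151/(264*(1/168)) = -38151/11/7 = -38151*7/11 = -267057/11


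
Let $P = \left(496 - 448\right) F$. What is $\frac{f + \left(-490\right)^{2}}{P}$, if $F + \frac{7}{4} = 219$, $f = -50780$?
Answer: $\frac{47330}{2607} \approx 18.155$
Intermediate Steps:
$F = \frac{869}{4}$ ($F = - \frac{7}{4} + 219 = \frac{869}{4} \approx 217.25$)
$P = 10428$ ($P = \left(496 - 448\right) \frac{869}{4} = 48 \cdot \frac{869}{4} = 10428$)
$\frac{f + \left(-490\right)^{2}}{P} = \frac{-50780 + \left(-490\right)^{2}}{10428} = \left(-50780 + 240100\right) \frac{1}{10428} = 189320 \cdot \frac{1}{10428} = \frac{47330}{2607}$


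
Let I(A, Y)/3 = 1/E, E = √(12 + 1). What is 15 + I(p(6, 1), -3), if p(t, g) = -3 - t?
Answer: 15 + 3*√13/13 ≈ 15.832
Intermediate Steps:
E = √13 ≈ 3.6056
I(A, Y) = 3*√13/13 (I(A, Y) = 3/(√13) = 3*(√13/13) = 3*√13/13)
15 + I(p(6, 1), -3) = 15 + 3*√13/13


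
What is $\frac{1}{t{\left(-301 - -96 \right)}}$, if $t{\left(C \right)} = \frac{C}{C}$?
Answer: $1$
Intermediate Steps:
$t{\left(C \right)} = 1$
$\frac{1}{t{\left(-301 - -96 \right)}} = 1^{-1} = 1$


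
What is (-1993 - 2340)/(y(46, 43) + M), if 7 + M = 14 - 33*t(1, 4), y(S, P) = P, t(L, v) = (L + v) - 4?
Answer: -4333/17 ≈ -254.88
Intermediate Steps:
t(L, v) = -4 + L + v
M = -26 (M = -7 + (14 - 33*(-4 + 1 + 4)) = -7 + (14 - 33*1) = -7 + (14 - 33) = -7 - 19 = -26)
(-1993 - 2340)/(y(46, 43) + M) = (-1993 - 2340)/(43 - 26) = -4333/17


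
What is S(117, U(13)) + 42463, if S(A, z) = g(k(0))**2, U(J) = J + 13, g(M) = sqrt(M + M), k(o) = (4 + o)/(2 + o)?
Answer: 42467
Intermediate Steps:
k(o) = (4 + o)/(2 + o)
g(M) = sqrt(2)*sqrt(M) (g(M) = sqrt(2*M) = sqrt(2)*sqrt(M))
U(J) = 13 + J
S(A, z) = 4 (S(A, z) = (sqrt(2)*sqrt((4 + 0)/(2 + 0)))**2 = (sqrt(2)*sqrt(4/2))**2 = (sqrt(2)*sqrt((1/2)*4))**2 = (sqrt(2)*sqrt(2))**2 = 2**2 = 4)
S(117, U(13)) + 42463 = 4 + 42463 = 42467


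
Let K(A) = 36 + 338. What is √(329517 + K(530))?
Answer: √329891 ≈ 574.36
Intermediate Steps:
K(A) = 374
√(329517 + K(530)) = √(329517 + 374) = √329891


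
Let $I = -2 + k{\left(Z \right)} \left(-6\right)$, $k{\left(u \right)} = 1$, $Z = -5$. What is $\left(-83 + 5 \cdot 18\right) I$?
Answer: $-56$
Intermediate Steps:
$I = -8$ ($I = -2 + 1 \left(-6\right) = -2 - 6 = -8$)
$\left(-83 + 5 \cdot 18\right) I = \left(-83 + 5 \cdot 18\right) \left(-8\right) = \left(-83 + 90\right) \left(-8\right) = 7 \left(-8\right) = -56$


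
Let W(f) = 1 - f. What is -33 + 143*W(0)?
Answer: 110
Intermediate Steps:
-33 + 143*W(0) = -33 + 143*(1 - 1*0) = -33 + 143*(1 + 0) = -33 + 143*1 = -33 + 143 = 110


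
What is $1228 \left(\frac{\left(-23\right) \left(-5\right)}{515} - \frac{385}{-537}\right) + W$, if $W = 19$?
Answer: $\frac{64914277}{55311} \approx 1173.6$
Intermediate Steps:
$1228 \left(\frac{\left(-23\right) \left(-5\right)}{515} - \frac{385}{-537}\right) + W = 1228 \left(\frac{\left(-23\right) \left(-5\right)}{515} - \frac{385}{-537}\right) + 19 = 1228 \left(115 \cdot \frac{1}{515} - - \frac{385}{537}\right) + 19 = 1228 \left(\frac{23}{103} + \frac{385}{537}\right) + 19 = 1228 \cdot \frac{52006}{55311} + 19 = \frac{63863368}{55311} + 19 = \frac{64914277}{55311}$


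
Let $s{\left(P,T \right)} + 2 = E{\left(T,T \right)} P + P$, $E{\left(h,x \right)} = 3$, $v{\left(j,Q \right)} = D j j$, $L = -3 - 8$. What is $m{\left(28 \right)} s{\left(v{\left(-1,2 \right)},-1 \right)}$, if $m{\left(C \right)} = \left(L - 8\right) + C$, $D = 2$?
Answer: $54$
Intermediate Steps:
$L = -11$ ($L = -3 - 8 = -11$)
$m{\left(C \right)} = -19 + C$ ($m{\left(C \right)} = \left(-11 - 8\right) + C = -19 + C$)
$v{\left(j,Q \right)} = 2 j^{2}$ ($v{\left(j,Q \right)} = 2 j j = 2 j^{2}$)
$s{\left(P,T \right)} = -2 + 4 P$ ($s{\left(P,T \right)} = -2 + \left(3 P + P\right) = -2 + 4 P$)
$m{\left(28 \right)} s{\left(v{\left(-1,2 \right)},-1 \right)} = \left(-19 + 28\right) \left(-2 + 4 \cdot 2 \left(-1\right)^{2}\right) = 9 \left(-2 + 4 \cdot 2 \cdot 1\right) = 9 \left(-2 + 4 \cdot 2\right) = 9 \left(-2 + 8\right) = 9 \cdot 6 = 54$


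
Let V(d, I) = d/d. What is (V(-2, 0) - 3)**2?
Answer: 4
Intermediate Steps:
V(d, I) = 1
(V(-2, 0) - 3)**2 = (1 - 3)**2 = (-2)**2 = 4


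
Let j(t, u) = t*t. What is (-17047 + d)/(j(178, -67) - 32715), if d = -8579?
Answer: 25626/1031 ≈ 24.855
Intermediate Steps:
j(t, u) = t**2
(-17047 + d)/(j(178, -67) - 32715) = (-17047 - 8579)/(178**2 - 32715) = -25626/(31684 - 32715) = -25626/(-1031) = -25626*(-1/1031) = 25626/1031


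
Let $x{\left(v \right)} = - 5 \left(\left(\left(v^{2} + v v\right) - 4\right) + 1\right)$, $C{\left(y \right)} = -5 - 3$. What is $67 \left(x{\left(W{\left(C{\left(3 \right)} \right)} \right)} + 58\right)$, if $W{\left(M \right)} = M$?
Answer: $-37989$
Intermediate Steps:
$C{\left(y \right)} = -8$
$x{\left(v \right)} = 15 - 10 v^{2}$ ($x{\left(v \right)} = - 5 \left(\left(\left(v^{2} + v^{2}\right) - 4\right) + 1\right) = - 5 \left(\left(2 v^{2} - 4\right) + 1\right) = - 5 \left(\left(-4 + 2 v^{2}\right) + 1\right) = - 5 \left(-3 + 2 v^{2}\right) = 15 - 10 v^{2}$)
$67 \left(x{\left(W{\left(C{\left(3 \right)} \right)} \right)} + 58\right) = 67 \left(\left(15 - 10 \left(-8\right)^{2}\right) + 58\right) = 67 \left(\left(15 - 640\right) + 58\right) = 67 \left(-625 + 58\right) = 67 \left(-567\right) = -37989$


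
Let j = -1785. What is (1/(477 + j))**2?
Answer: 1/1710864 ≈ 5.8450e-7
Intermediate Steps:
(1/(477 + j))**2 = (1/(477 - 1785))**2 = (1/(-1308))**2 = (-1/1308)**2 = 1/1710864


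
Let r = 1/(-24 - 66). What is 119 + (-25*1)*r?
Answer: 2147/18 ≈ 119.28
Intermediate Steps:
r = -1/90 (r = 1/(-90) = -1/90 ≈ -0.011111)
119 + (-25*1)*r = 119 - 25*1*(-1/90) = 119 - 25*(-1/90) = 119 + 5/18 = 2147/18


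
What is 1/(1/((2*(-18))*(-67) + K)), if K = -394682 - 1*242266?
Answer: -634536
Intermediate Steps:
K = -636948 (K = -394682 - 242266 = -636948)
1/(1/((2*(-18))*(-67) + K)) = 1/(1/((2*(-18))*(-67) - 636948)) = 1/(1/(-36*(-67) - 636948)) = 1/(1/(2412 - 636948)) = 1/(1/(-634536)) = 1/(-1/634536) = -634536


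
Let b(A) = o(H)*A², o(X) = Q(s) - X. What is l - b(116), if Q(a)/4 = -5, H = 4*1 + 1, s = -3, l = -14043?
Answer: 322357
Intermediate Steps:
H = 5 (H = 4 + 1 = 5)
Q(a) = -20 (Q(a) = 4*(-5) = -20)
o(X) = -20 - X
b(A) = -25*A² (b(A) = (-20 - 1*5)*A² = (-20 - 5)*A² = -25*A²)
l - b(116) = -14043 - (-25)*116² = -14043 - (-25)*13456 = -14043 - 1*(-336400) = -14043 + 336400 = 322357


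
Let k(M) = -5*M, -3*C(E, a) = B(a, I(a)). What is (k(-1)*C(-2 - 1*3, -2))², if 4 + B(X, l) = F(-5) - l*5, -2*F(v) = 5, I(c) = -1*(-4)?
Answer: 70225/36 ≈ 1950.7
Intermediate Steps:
I(c) = 4
F(v) = -5/2 (F(v) = -½*5 = -5/2)
B(X, l) = -13/2 - 5*l (B(X, l) = -4 + (-5/2 - l*5) = -4 + (-5/2 - 5*l) = -13/2 - 5*l)
C(E, a) = 53/6 (C(E, a) = -(-13/2 - 5*4)/3 = -(-13/2 - 20)/3 = -⅓*(-53/2) = 53/6)
(k(-1)*C(-2 - 1*3, -2))² = (-5*(-1)*(53/6))² = (5*(53/6))² = (265/6)² = 70225/36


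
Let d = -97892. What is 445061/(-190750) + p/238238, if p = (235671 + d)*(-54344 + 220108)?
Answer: 311171051272463/3245992750 ≈ 95863.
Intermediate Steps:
p = 22838798156 (p = (235671 - 97892)*(-54344 + 220108) = 137779*165764 = 22838798156)
445061/(-190750) + p/238238 = 445061/(-190750) + 22838798156/238238 = 445061*(-1/190750) + 22838798156*(1/238238) = -445061/190750 + 11419399078/119119 = 311171051272463/3245992750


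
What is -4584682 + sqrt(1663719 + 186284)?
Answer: -4584682 + sqrt(1850003) ≈ -4.5833e+6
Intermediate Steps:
-4584682 + sqrt(1663719 + 186284) = -4584682 + sqrt(1850003)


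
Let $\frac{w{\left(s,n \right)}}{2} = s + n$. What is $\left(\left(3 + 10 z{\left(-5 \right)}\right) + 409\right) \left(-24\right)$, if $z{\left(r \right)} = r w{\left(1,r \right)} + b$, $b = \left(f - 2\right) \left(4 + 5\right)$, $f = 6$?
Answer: $-28128$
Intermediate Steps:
$w{\left(s,n \right)} = 2 n + 2 s$ ($w{\left(s,n \right)} = 2 \left(s + n\right) = 2 \left(n + s\right) = 2 n + 2 s$)
$b = 36$ ($b = \left(6 - 2\right) \left(4 + 5\right) = 4 \cdot 9 = 36$)
$z{\left(r \right)} = 36 + r \left(2 + 2 r\right)$ ($z{\left(r \right)} = r \left(2 r + 2 \cdot 1\right) + 36 = r \left(2 r + 2\right) + 36 = r \left(2 + 2 r\right) + 36 = 36 + r \left(2 + 2 r\right)$)
$\left(\left(3 + 10 z{\left(-5 \right)}\right) + 409\right) \left(-24\right) = \left(\left(3 + 10 \left(36 + 2 \left(-5\right) \left(1 - 5\right)\right)\right) + 409\right) \left(-24\right) = \left(\left(3 + 10 \left(36 + 2 \left(-5\right) \left(-4\right)\right)\right) + 409\right) \left(-24\right) = \left(\left(3 + 10 \left(36 + 40\right)\right) + 409\right) \left(-24\right) = \left(\left(3 + 10 \cdot 76\right) + 409\right) \left(-24\right) = \left(\left(3 + 760\right) + 409\right) \left(-24\right) = \left(763 + 409\right) \left(-24\right) = 1172 \left(-24\right) = -28128$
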